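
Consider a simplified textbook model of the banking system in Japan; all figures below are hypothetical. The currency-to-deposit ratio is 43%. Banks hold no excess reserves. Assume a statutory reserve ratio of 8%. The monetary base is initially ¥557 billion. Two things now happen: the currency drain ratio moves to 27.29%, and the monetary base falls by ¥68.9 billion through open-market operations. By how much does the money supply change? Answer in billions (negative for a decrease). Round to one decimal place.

¥198.8 billion

Before: m₁ = (1 + 0.43) / (0.08 + 0.43) ≈ 2.80392, MB₁ = 557, so M₁ = 2.80392 × 557 ≈ 1561.7834 billion.
After: m₂ = (1 + 0.2729) / (0.08 + 0.2729) ≈ 3.60697, MB₂ = 557 − 68.9 = 488.1, so M₂ = 3.60697 × 488.1 ≈ 1760.5621 billion.
ΔM = M₂ − M₁ = 1760.5621 − 1561.7834 = 198.7787 billion.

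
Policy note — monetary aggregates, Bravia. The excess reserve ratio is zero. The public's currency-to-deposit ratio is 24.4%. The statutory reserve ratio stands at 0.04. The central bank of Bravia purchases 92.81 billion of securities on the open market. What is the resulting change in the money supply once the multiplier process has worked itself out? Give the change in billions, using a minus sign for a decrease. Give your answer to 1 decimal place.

The money multiplier is m = (1 + c) / (rr + c) = (1 + 0.244) / (0.04 + 0.244) ≈ 4.3803.
The purchase adds 92.81 billion of base, so ΔM = m × ΔMB = 4.3803 × (+92.81) ≈ 406.5356 billion.

406.5 billion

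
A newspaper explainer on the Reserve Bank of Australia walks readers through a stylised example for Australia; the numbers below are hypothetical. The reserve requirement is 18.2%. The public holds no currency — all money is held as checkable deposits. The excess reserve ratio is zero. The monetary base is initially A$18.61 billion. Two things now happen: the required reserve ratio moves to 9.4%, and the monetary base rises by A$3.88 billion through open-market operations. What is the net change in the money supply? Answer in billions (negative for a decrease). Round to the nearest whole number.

Before: m₁ = 1 / (0.182) ≈ 5.4945, MB₁ = 18.61, so M₁ = 5.4945 × 18.61 ≈ 102.2526 billion.
After: m₂ = 1 / (0.094) ≈ 10.6383, MB₂ = 18.61 + 3.88 = 22.49, so M₂ = 10.6383 × 22.49 ≈ 239.2554 billion.
ΔM = M₂ − M₁ = 239.2554 − 102.2526 = 137.0028 billion.

A$137 billion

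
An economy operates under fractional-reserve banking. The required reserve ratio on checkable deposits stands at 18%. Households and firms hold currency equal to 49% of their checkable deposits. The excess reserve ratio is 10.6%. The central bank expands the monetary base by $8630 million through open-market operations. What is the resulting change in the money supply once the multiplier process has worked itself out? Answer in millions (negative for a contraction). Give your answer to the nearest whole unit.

The money multiplier is m = (1 + c) / (rr + e + c) = (1 + 0.49) / (0.18 + 0.106 + 0.49) ≈ 1.92010.
The purchase adds 8630 million of base, so ΔM = m × ΔMB = 1.92010 × (+8630) = 16570.463 million.

$16570 million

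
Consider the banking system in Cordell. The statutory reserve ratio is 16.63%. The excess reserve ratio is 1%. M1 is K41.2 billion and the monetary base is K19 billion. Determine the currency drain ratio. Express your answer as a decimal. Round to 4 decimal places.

0.5287

Using m = M/MB = 41.2/19 ≈ 2.168421. From m = (1 + c)/(c + rr + e), rearranging gives 1 + c = m·(c + rr + e), so c·(1 − m) = m·(rr + e) − 1.
Hence c = [m·(rr + e) − 1]/(1 − m) = [2.168421 × (0.1663 + 0.01) − 1] / (1 − 2.168421) ≈ 0.528669.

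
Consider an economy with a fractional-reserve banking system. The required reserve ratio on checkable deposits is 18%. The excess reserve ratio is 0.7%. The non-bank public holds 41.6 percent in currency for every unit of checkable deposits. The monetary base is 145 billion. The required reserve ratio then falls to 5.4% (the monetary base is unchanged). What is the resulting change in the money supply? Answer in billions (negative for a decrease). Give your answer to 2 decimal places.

89.94 billion

Initially m₁ = (1 + 0.416) / (0.18 + 0.007 + 0.416) ≈ 2.348259, so M₁ = 2.348259 × 145 ≈ 340.4976 billion.
After the change m₂ = (1 + 0.416) / (0.054 + 0.007 + 0.416) ≈ 2.968553, so M₂ = 2.968553 × 145 ≈ 430.4402 billion.
ΔM = M₂ − M₁ = 430.4402 − 340.4976 = 89.9426 billion.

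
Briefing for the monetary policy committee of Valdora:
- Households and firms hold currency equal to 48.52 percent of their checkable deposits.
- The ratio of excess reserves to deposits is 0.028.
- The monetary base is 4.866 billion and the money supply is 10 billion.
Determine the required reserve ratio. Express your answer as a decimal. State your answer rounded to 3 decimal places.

Using m = M/MB = 10/4.866 ≈ 2.055076. Since m = (1 + c)/(c + rr + e), the denominator satisfies c + rr + e = (1 + c)/m = (1 + 0.4852) / 2.055076 ≈ 0.722698.
With c = 0.4852 and e = 0.028, the required reserve ratio is 0.722698 − 0.4852 − 0.028 = 0.209498.

0.209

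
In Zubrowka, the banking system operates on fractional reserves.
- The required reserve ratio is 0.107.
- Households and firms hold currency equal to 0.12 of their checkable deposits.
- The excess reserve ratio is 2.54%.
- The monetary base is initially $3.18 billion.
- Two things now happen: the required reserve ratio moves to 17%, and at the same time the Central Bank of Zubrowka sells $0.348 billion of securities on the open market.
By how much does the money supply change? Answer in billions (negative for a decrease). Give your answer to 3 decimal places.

Before: m₁ = (1 + 0.12) / (0.107 + 0.0254 + 0.12) ≈ 4.43740, MB₁ = 3.18, so M₁ = 4.43740 × 3.18 ≈ 14.1109 billion.
After: m₂ = (1 + 0.12) / (0.17 + 0.0254 + 0.12) ≈ 3.55105, MB₂ = 3.18 − 0.348 = 2.832, so M₂ = 3.55105 × 2.832 ≈ 10.0566 billion.
ΔM = M₂ − M₁ = 10.0566 − 14.1109 = -4.0543 billion.

-4.054 billion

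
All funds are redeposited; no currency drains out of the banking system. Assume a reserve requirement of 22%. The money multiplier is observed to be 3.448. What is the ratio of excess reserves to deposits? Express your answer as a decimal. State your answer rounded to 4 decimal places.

Using m = 3.448. Since m = (1 + c)/(c + rr + e), the denominator satisfies c + rr + e = (1 + c)/m = (1 + 0) / 3.448 ≈ 0.290023.
With c = 0 and rr = 0.22, the ratio of excess reserves to deposits is 0.290023 − 0 − 0.22 = 0.070023.

0.0700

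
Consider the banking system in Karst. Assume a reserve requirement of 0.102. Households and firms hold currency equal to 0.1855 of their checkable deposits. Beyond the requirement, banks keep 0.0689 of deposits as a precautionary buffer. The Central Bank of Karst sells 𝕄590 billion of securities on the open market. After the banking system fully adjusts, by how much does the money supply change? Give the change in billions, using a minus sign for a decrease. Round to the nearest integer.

-1963 billion

The money multiplier is m = (1 + c) / (rr + e + c) = (1 + 0.1855) / (0.102 + 0.0689 + 0.1855) ≈ 3.3263.
The sale removes 590 billion of base, so ΔM = m × ΔMB = 3.3263 × (−590) = -1962.517 billion.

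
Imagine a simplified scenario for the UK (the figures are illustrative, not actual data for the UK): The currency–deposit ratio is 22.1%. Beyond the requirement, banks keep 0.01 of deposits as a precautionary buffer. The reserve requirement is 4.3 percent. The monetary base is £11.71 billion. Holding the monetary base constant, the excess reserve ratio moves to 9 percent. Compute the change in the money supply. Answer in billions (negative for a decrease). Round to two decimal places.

-11.79 billion

Initially m₁ = (1 + 0.221) / (0.043 + 0.01 + 0.221) ≈ 4.45620, so M₁ = 4.45620 × 11.71 ≈ 52.1821 billion.
After the change m₂ = (1 + 0.221) / (0.043 + 0.09 + 0.221) ≈ 3.44915, so M₂ = 3.44915 × 11.71 ≈ 40.3895 billion.
ΔM = M₂ − M₁ = 40.3895 − 52.1821 = -11.7926 billion.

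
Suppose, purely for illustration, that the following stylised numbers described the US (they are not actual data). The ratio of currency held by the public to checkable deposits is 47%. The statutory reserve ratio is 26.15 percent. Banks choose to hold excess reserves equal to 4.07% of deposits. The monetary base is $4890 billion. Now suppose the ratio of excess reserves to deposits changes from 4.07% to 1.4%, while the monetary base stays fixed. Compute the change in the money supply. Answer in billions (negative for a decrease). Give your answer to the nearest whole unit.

Initially m₁ = (1 + 0.47) / (0.2615 + 0.0407 + 0.47) ≈ 1.90365, so M₁ = 1.90365 × 4890 = 9308.8485 billion.
After the change m₂ = (1 + 0.47) / (0.2615 + 0.014 + 0.47) ≈ 1.97183, so M₂ = 1.97183 × 4890 = 9642.2487 billion.
ΔM = M₂ − M₁ = 9642.2487 − 9308.8485 = 333.4002 billion.

$333 billion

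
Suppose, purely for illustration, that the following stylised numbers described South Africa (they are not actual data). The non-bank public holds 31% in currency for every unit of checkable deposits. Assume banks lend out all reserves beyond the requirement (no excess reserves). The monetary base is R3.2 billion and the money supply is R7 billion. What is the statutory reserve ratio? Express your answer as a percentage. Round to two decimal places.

Using m = M/MB = 7/3.2 = 2.187500. Since m = (1 + c)/(c + rr + e), the denominator satisfies c + rr + e = (1 + c)/m = (1 + 0.31) / 2.187500 ≈ 0.598857.
With c = 0.31 and e = 0, the statutory reserve ratio is 0.598857 − 0.31 − 0 = 0.288857.

28.89%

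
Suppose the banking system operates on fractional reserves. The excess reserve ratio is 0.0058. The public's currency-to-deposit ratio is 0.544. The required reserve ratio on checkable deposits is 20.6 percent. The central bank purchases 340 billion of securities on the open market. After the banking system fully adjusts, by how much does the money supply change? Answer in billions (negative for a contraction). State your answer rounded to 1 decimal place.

694.6 billion

The money multiplier is m = (1 + c) / (rr + e + c) = (1 + 0.544) / (0.206 + 0.0058 + 0.544) ≈ 2.04287.
The purchase adds 340 billion of base, so ΔM = m × ΔMB = 2.04287 × (+340) = 694.5758 billion.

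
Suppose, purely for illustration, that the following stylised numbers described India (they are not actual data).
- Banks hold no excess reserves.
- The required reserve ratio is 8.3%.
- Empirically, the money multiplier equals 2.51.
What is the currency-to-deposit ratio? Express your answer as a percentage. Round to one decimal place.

52.4%

Using m = 2.51. From m = (1 + c)/(c + rr + e), rearranging gives 1 + c = m·(c + rr + e), so c·(1 − m) = m·(rr + e) − 1.
Hence c = [m·(rr + e) − 1]/(1 − m) = [2.51 × (0.083 + 0) − 1] / (1 − 2.51) ≈ 0.524285.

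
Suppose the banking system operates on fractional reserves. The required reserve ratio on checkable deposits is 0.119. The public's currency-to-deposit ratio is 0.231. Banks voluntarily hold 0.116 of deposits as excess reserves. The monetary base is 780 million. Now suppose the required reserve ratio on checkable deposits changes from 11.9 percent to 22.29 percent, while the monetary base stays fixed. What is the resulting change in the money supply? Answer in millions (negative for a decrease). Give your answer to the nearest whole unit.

-376 million

Initially m₁ = (1 + 0.231) / (0.119 + 0.116 + 0.231) ≈ 2.6416, so M₁ = 2.6416 × 780 = 2060.448 million.
After the change m₂ = (1 + 0.231) / (0.2229 + 0.116 + 0.231) ≈ 2.16, so M₂ = 2.16 × 780 = 1684.8 million.
ΔM = M₂ − M₁ = 1684.8 − 2060.448 = -375.648 million.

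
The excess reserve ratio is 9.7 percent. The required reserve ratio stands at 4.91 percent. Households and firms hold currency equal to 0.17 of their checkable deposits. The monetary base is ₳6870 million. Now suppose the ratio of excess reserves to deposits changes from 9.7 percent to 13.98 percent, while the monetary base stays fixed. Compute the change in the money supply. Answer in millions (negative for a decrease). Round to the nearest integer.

-3032 million

Initially m₁ = (1 + 0.17) / (0.0491 + 0.097 + 0.17) ≈ 3.70136, so M₁ = 3.70136 × 6870 = 25428.3432 million.
After the change m₂ = (1 + 0.17) / (0.0491 + 0.1398 + 0.17) ≈ 3.25996, so M₂ = 3.25996 × 6870 = 22395.9252 million.
ΔM = M₂ − M₁ = 22395.9252 − 25428.3432 = -3032.418 million.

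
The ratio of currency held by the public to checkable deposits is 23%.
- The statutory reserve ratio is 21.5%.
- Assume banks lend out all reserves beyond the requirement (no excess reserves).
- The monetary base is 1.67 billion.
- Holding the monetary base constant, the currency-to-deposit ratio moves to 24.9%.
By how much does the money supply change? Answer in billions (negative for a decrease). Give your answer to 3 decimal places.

-0.121 billion

Initially m₁ = (1 + 0.23) / (0.215 + 0.23) ≈ 2.76404, so M₁ = 2.76404 × 1.67 ≈ 4.6159 billion.
After the change m₂ = (1 + 0.249) / (0.215 + 0.249) ≈ 2.69181, so M₂ = 2.69181 × 1.67 ≈ 4.4953 billion.
ΔM = M₂ − M₁ = 4.4953 − 4.6159 = -0.1206 billion.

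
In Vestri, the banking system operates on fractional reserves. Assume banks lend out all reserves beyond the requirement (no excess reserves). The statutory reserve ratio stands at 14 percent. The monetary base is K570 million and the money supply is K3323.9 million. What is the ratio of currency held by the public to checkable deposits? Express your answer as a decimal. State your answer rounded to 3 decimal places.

0.038

Using m = M/MB = 3323.9/570 ≈ 5.831404. From m = (1 + c)/(c + rr + e), rearranging gives 1 + c = m·(c + rr + e), so c·(1 − m) = m·(rr + e) − 1.
Hence c = [m·(rr + e) − 1]/(1 − m) = [5.831404 × (0.14 + 0) − 1] / (1 − 5.831404) ≈ 0.038002.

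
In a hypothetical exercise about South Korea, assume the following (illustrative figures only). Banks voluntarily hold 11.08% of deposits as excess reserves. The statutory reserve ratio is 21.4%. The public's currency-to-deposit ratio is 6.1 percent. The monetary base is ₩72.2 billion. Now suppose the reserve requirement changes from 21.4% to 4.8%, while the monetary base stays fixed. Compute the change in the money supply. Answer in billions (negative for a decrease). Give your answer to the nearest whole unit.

₩150 billion

Initially m₁ = (1 + 0.061) / (0.214 + 0.1108 + 0.061) ≈ 2.7501, so M₁ = 2.7501 × 72.2 ≈ 198.5572 billion.
After the change m₂ = (1 + 0.061) / (0.048 + 0.1108 + 0.061) ≈ 4.8271, so M₂ = 4.8271 × 72.2 ≈ 348.5166 billion.
ΔM = M₂ − M₁ = 348.5166 − 198.5572 = 149.9594 billion.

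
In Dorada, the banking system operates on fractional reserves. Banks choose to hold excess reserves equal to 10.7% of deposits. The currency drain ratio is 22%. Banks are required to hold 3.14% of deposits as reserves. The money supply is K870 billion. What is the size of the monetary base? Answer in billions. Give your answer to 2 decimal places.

K255.58 billion

The money multiplier is m = (1 + c) / (rr + e + c) = (1 + 0.22) / (0.0314 + 0.107 + 0.22) ≈ 3.404018.
MB = M / m = 870 / 3.404018 ≈ 255.5803 billion.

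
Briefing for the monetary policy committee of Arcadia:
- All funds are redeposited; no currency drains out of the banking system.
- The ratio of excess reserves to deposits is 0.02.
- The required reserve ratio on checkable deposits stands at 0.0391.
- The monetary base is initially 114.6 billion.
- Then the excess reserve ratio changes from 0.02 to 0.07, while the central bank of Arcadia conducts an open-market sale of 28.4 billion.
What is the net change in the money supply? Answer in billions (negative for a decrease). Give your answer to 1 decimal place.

Before: m₁ = 1 / (0.0391 + 0.02) ≈ 16.92047, MB₁ = 114.6, so M₁ = 16.92047 × 114.6 ≈ 1939.0859 billion.
After: m₂ = 1 / (0.0391 + 0.07) ≈ 9.16590, MB₂ = 114.6 − 28.4 = 86.2, so M₂ = 9.16590 × 86.2 ≈ 790.1006 billion.
ΔM = M₂ − M₁ = 790.1006 − 1939.0859 = -1148.9853 billion.

-1149.0 billion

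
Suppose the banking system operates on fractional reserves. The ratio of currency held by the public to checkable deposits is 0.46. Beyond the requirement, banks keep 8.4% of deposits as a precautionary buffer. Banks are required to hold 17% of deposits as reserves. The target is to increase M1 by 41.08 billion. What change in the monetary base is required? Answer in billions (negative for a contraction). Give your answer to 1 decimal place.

20.1 billion

The money multiplier is m = (1 + c) / (rr + e + c) = (1 + 0.46) / (0.17 + 0.084 + 0.46) ≈ 2.0448.
ΔMB = ΔM / m = (+41.08) / 2.0448 ≈ 20.09 billion.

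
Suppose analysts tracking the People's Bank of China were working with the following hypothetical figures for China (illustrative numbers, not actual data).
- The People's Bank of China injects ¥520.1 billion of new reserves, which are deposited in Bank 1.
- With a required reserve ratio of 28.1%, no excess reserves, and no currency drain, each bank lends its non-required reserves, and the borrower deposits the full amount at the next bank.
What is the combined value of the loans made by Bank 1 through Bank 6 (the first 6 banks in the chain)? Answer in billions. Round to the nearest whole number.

Bank i lends (1 − rr)^i of the original deposit: Bank 1 lends 520.1·0.7190 = 373.9519, Bank 2 lends 520.1·0.7190² ≈ 268.8714, and so on.
Summing a geometric series: total = 520.1·[0.7190·(1 − 0.7190^6) / (1 − 0.7190)] ≈ 1146.9316 billion.

¥1147 billion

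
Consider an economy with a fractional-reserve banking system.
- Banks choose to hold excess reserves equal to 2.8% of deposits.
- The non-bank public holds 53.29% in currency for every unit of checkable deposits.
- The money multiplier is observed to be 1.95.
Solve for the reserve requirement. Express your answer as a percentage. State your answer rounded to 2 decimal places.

22.52%

Using m = 1.95. Since m = (1 + c)/(c + rr + e), the denominator satisfies c + rr + e = (1 + c)/m = (1 + 0.5329) / 1.95 ≈ 0.786103.
With c = 0.5329 and e = 0.028, the reserve requirement is 0.786103 − 0.5329 − 0.028 = 0.225203.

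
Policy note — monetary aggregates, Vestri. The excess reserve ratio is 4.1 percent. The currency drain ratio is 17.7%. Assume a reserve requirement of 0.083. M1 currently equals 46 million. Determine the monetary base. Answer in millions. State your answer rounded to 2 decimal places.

11.76 million

The money multiplier is m = (1 + c) / (rr + e + c) = (1 + 0.177) / (0.083 + 0.041 + 0.177) ≈ 3.91030.
MB = M / m = 46 / 3.91030 ≈ 11.7638 million.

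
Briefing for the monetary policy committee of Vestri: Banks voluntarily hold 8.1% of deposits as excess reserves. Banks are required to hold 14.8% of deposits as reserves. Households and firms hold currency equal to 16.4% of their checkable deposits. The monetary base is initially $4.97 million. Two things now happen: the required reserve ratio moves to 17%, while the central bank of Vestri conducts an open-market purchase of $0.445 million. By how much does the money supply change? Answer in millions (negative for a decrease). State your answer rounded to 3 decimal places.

$0.468 million

Before: m₁ = (1 + 0.164) / (0.148 + 0.081 + 0.164) ≈ 2.96183, MB₁ = 4.97, so M₁ = 2.96183 × 4.97 ≈ 14.7203 million.
After: m₂ = (1 + 0.164) / (0.17 + 0.081 + 0.164) ≈ 2.80482, MB₂ = 4.97 + 0.445 = 5.415, so M₂ = 2.80482 × 5.415 ≈ 15.1881 million.
ΔM = M₂ − M₁ = 15.1881 − 14.7203 = 0.4678 million.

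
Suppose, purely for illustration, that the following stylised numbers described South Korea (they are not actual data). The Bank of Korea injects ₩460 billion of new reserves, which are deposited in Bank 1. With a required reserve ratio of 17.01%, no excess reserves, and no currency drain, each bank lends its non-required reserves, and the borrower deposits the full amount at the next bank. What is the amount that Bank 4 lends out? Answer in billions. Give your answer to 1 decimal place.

₩218.2 billion

Each bank lends a fraction (1 − rr) = 0.8299 of the deposit it receives, so Bank 4 receives 460·0.8299^3 and lends 460·0.8299^4 ≈ 218.2031 billion.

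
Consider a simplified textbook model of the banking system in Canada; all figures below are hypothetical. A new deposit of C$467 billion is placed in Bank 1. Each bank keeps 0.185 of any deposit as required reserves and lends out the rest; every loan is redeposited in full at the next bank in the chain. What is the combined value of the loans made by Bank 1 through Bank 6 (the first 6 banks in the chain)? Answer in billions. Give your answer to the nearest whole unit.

C$1454 billion

Bank i lends (1 − rr)^i of the original deposit: Bank 1 lends 467·0.8150 = 380.6050, Bank 2 lends 467·0.8150² ≈ 310.1931, and so on.
Summing a geometric series: total = 467·[0.8150·(1 − 0.8150^6) / (1 − 0.8150)] ≈ 1454.4200 billion.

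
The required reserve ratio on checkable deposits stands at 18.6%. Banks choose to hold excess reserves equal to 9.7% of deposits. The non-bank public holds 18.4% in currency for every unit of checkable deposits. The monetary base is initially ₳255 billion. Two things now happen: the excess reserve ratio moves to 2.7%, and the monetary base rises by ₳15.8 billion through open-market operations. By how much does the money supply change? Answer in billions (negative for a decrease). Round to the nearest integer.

Before: m₁ = (1 + 0.184) / (0.186 + 0.097 + 0.184) ≈ 2.5353, MB₁ = 255, so M₁ = 2.5353 × 255 = 646.5015 billion.
After: m₂ = (1 + 0.184) / (0.186 + 0.027 + 0.184) ≈ 2.9824, MB₂ = 255 + 15.8 = 270.8, so M₂ = 2.9824 × 270.8 ≈ 807.6339 billion.
ΔM = M₂ − M₁ = 807.6339 − 646.5015 = 161.1324 billion.

₳161 billion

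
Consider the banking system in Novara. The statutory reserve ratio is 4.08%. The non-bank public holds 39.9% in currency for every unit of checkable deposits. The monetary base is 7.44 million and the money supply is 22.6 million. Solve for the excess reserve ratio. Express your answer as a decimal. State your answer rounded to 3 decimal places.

0.021

Using m = M/MB = 22.6/7.44 ≈ 3.037634. Since m = (1 + c)/(c + rr + e), the denominator satisfies c + rr + e = (1 + c)/m = (1 + 0.399) / 3.037634 ≈ 0.460556.
With c = 0.399 and rr = 0.0408, the excess reserve ratio is 0.460556 − 0.399 − 0.0408 = 0.020756.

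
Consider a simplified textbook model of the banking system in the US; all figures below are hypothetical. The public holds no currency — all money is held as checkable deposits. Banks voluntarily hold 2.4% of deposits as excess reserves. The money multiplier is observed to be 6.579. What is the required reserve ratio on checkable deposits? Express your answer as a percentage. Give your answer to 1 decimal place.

Using m = 6.579. Since m = (1 + c)/(c + rr + e), the denominator satisfies c + rr + e = (1 + c)/m = (1 + 0) / 6.579 ≈ 0.151999.
With c = 0 and e = 0.024, the required reserve ratio on checkable deposits is 0.151999 − 0 − 0.024 = 0.127999.

12.8%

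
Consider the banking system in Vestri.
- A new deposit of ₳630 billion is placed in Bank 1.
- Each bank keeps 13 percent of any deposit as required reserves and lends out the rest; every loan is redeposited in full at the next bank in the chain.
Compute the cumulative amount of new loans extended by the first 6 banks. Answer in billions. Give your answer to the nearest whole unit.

Bank i lends (1 − rr)^i of the original deposit: Bank 1 lends 630·0.8700 = 548.1000, Bank 2 lends 630·0.8700² = 476.8470, and so on.
Summing a geometric series: total = 630·[0.8700·(1 − 0.8700^6) / (1 − 0.8700)] ≈ 2387.9191 billion.

₳2388 billion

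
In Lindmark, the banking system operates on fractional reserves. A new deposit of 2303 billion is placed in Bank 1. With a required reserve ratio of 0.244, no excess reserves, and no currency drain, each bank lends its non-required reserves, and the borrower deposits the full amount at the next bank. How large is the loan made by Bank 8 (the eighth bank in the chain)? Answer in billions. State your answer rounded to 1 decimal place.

Each bank lends a fraction (1 − rr) = 0.7560 of the deposit it receives, so Bank 8 receives 2303·0.7560^7 and lends 2303·0.7560^8 ≈ 245.7357 billion.

245.7 billion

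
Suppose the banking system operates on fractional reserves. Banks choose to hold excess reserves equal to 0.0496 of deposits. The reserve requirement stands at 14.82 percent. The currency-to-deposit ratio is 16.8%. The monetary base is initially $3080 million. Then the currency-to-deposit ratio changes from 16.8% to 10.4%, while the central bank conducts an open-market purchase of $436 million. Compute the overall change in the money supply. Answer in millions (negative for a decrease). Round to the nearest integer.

Before: m₁ = (1 + 0.168) / (0.1482 + 0.0496 + 0.168) ≈ 3.19300, MB₁ = 3080, so M₁ = 3.19300 × 3080 = 9834.44 million.
After: m₂ = (1 + 0.104) / (0.1482 + 0.0496 + 0.104) ≈ 3.65805, MB₂ = 3080 + 436 = 3516, so M₂ = 3.65805 × 3516 = 12861.7038 million.
ΔM = M₂ − M₁ = 12861.7038 − 9834.44 = 3027.2638 million.

$3027 million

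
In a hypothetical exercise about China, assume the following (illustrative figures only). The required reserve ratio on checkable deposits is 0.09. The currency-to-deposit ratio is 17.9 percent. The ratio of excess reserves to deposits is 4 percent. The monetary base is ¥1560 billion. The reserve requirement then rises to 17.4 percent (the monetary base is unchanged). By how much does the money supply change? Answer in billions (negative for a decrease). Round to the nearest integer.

Initially m₁ = (1 + 0.179) / (0.09 + 0.04 + 0.179) ≈ 3.81553, so M₁ = 3.81553 × 1560 = 5952.2268 billion.
After the change m₂ = (1 + 0.179) / (0.174 + 0.04 + 0.179) = 3, so M₂ = 3 × 1560 = 4680 billion.
ΔM = M₂ − M₁ = 4680 − 5952.2268 = -1272.2268 billion.

-1272 billion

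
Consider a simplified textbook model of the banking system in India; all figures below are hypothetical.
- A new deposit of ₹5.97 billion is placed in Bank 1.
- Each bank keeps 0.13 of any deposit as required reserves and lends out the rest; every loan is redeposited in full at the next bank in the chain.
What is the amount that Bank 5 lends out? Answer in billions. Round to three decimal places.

₹2.976 billion

Each bank lends a fraction (1 − rr) = 0.8700 of the deposit it receives, so Bank 5 receives 5.97·0.8700^4 and lends 5.97·0.8700^5 ≈ 2.9756 billion.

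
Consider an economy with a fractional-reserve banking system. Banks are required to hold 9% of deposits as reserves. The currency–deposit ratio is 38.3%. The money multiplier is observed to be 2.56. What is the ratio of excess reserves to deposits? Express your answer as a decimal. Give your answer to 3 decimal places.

0.067

Using m = 2.56. Since m = (1 + c)/(c + rr + e), the denominator satisfies c + rr + e = (1 + c)/m = (1 + 0.383) / 2.56 ≈ 0.540234.
With c = 0.383 and rr = 0.09, the ratio of excess reserves to deposits is 0.540234 − 0.383 − 0.09 = 0.067234.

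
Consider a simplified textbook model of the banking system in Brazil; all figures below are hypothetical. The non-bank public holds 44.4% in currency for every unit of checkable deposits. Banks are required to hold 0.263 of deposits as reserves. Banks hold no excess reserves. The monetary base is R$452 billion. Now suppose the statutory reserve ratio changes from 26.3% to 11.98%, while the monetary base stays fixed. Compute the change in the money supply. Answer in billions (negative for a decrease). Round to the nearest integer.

Initially m₁ = (1 + 0.444) / (0.263 + 0.444) ≈ 2.0424, so M₁ = 2.0424 × 452 = 923.1648 billion.
After the change m₂ = (1 + 0.444) / (0.1198 + 0.444) ≈ 2.5612, so M₂ = 2.5612 × 452 = 1157.6624 billion.
ΔM = M₂ − M₁ = 1157.6624 − 923.1648 = 234.4976 billion.

R$234 billion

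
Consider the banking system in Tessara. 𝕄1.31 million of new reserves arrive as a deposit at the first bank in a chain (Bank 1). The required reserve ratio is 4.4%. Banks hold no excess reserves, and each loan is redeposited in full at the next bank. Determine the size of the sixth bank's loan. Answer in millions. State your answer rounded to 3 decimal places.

Each bank lends a fraction (1 − rr) = 0.9560 of the deposit it receives, so Bank 6 receives 1.31·0.9560^5 and lends 1.31·0.9560^6 ≈ 1.0000 million.

𝕄1.000 million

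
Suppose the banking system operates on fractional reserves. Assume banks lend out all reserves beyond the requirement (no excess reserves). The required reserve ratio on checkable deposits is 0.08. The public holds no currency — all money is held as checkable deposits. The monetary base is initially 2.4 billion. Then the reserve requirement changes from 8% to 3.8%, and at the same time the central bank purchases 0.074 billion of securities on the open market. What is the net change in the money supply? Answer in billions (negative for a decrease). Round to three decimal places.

35.105 billion

Before: m₁ = 1 / (0.08) = 12.5, MB₁ = 2.4, so M₁ = 12.5 × 2.4 = 30 billion.
After: m₂ = 1 / (0.038) ≈ 26.31579, MB₂ = 2.4 + 0.074 = 2.474, so M₂ = 26.31579 × 2.474 ≈ 65.1053 billion.
ΔM = M₂ − M₁ = 65.1053 − 30 = 35.1053 billion.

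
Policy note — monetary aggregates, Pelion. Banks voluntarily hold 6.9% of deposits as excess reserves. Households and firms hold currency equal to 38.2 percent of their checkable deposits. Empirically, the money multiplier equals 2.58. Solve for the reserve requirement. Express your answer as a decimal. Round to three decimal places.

0.085

Using m = 2.58. Since m = (1 + c)/(c + rr + e), the denominator satisfies c + rr + e = (1 + c)/m = (1 + 0.382) / 2.58 ≈ 0.535659.
With c = 0.382 and e = 0.069, the reserve requirement is 0.535659 − 0.382 − 0.069 = 0.084659.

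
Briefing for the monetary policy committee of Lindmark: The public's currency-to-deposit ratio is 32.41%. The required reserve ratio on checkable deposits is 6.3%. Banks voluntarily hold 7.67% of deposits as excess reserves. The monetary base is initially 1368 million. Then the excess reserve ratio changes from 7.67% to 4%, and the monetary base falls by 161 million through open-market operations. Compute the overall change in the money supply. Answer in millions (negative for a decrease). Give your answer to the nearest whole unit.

Before: m₁ = (1 + 0.3241) / (0.063 + 0.0767 + 0.3241) ≈ 2.85489, MB₁ = 1368, so M₁ = 2.85489 × 1368 ≈ 3905.4895 million.
After: m₂ = (1 + 0.3241) / (0.063 + 0.04 + 0.3241) ≈ 3.10021, MB₂ = 1368 − 161 = 1207, so M₂ = 3.10021 × 1207 ≈ 3741.9535 million.
ΔM = M₂ − M₁ = 3741.9535 − 3905.4895 = -163.536 million.

-164 million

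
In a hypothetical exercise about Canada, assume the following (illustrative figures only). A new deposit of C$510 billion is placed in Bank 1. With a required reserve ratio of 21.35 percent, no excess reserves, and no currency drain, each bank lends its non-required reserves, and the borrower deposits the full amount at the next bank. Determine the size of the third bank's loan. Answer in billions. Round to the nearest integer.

C$248 billion

Each bank lends a fraction (1 − rr) = 0.7865 of the deposit it receives, so Bank 3 receives 510·0.7865^2 and lends 510·0.7865^3 ≈ 248.1226 billion.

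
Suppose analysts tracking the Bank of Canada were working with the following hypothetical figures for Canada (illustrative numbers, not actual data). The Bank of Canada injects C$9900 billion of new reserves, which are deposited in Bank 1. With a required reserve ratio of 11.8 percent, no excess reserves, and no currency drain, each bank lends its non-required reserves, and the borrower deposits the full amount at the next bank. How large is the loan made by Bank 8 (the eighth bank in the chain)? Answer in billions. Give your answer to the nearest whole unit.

Each bank lends a fraction (1 − rr) = 0.8820 of the deposit it receives, so Bank 8 receives 9900·0.8820^7 and lends 9900·0.8820^8 ≈ 3625.6333 billion.

C$3626 billion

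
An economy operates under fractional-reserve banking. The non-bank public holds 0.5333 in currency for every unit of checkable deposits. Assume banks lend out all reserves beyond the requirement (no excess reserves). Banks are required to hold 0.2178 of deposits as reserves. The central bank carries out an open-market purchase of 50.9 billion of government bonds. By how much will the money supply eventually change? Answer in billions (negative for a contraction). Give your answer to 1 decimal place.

The money multiplier is m = (1 + c) / (rr + c) = (1 + 0.5333) / (0.2178 + 0.5333) ≈ 2.0414.
The purchase adds 50.9 billion of base, so ΔM = m × ΔMB = 2.0414 × (+50.9) ≈ 103.9073 billion.

103.9 billion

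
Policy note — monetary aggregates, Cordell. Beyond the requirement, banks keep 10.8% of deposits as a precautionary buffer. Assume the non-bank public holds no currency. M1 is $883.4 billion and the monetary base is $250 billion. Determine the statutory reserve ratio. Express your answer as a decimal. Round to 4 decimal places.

Using m = M/MB = 883.4/250 = 3.533600. Since m = (1 + c)/(c + rr + e), the denominator satisfies c + rr + e = (1 + c)/m = (1 + 0) / 3.533600 ≈ 0.282998.
With c = 0 and e = 0.108, the statutory reserve ratio is 0.282998 − 0 − 0.108 = 0.174998.

0.1750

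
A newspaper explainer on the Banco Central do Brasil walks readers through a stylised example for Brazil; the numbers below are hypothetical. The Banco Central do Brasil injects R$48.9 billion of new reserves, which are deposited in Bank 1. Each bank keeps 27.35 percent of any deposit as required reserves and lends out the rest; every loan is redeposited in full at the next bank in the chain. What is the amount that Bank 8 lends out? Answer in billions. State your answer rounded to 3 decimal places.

R$3.795 billion

Each bank lends a fraction (1 − rr) = 0.7265 of the deposit it receives, so Bank 8 receives 48.9·0.7265^7 and lends 48.9·0.7265^8 ≈ 3.7948 billion.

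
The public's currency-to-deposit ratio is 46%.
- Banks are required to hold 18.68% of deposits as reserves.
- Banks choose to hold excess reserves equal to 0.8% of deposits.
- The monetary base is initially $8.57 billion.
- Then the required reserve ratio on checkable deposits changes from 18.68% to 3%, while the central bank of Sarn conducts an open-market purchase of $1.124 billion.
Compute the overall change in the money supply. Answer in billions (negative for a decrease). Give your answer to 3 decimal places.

$9.312 billion

Before: m₁ = (1 + 0.46) / (0.1868 + 0.008 + 0.46) ≈ 2.22969, MB₁ = 8.57, so M₁ = 2.22969 × 8.57 ≈ 19.1084 billion.
After: m₂ = (1 + 0.46) / (0.03 + 0.008 + 0.46) ≈ 2.93173, MB₂ = 8.57 + 1.124 = 9.694, so M₂ = 2.93173 × 9.694 ≈ 28.4202 billion.
ΔM = M₂ − M₁ = 28.4202 − 19.1084 = 9.3118 billion.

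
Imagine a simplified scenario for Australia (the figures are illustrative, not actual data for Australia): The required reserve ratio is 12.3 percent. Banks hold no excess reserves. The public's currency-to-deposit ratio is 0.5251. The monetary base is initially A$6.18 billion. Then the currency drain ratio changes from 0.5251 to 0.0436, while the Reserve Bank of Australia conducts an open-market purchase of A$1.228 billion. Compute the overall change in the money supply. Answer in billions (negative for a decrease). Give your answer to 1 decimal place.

Before: m₁ = (1 + 0.5251) / (0.123 + 0.5251) ≈ 2.3532, MB₁ = 6.18, so M₁ = 2.3532 × 6.18 ≈ 14.5428 billion.
After: m₂ = (1 + 0.0436) / (0.123 + 0.0436) ≈ 6.2641, MB₂ = 6.18 + 1.228 = 7.408, so M₂ = 6.2641 × 7.408 ≈ 46.4045 billion.
ΔM = M₂ − M₁ = 46.4045 − 14.5428 = 31.8617 billion.

A$31.9 billion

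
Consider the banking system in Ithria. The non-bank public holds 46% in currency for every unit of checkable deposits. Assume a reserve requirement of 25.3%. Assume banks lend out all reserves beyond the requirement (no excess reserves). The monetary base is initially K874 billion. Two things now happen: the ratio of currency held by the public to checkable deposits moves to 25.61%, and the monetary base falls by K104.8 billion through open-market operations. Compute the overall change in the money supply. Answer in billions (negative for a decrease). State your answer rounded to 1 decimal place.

Before: m₁ = (1 + 0.46) / (0.253 + 0.46) ≈ 2.04769, MB₁ = 874, so M₁ = 2.04769 × 874 ≈ 1789.6811 billion.
After: m₂ = (1 + 0.2561) / (0.253 + 0.2561) ≈ 2.46730, MB₂ = 874 − 104.8 = 769.2, so M₂ = 2.46730 × 769.2 ≈ 1897.8472 billion.
ΔM = M₂ − M₁ = 1897.8472 − 1789.6811 = 108.1661 billion.

K108.2 billion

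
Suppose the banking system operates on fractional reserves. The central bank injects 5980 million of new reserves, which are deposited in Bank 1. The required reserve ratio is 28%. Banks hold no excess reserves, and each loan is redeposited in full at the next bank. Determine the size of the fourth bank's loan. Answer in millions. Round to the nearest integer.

1607 million

Each bank lends a fraction (1 − rr) = 0.7200 of the deposit it receives, so Bank 4 receives 5980·0.7200^3 and lends 5980·0.7200^4 ≈ 1607.0566 million.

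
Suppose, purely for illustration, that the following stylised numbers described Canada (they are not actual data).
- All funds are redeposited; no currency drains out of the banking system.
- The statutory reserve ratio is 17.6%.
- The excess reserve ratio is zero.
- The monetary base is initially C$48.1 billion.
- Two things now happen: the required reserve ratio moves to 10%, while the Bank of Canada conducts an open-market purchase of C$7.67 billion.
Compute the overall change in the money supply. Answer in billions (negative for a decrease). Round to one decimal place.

C$284.4 billion

Before: m₁ = 1 / (0.176) ≈ 5.6818, MB₁ = 48.1, so M₁ = 5.6818 × 48.1 ≈ 273.2946 billion.
After: m₂ = 1 / (0.1) = 10, MB₂ = 48.1 + 7.67 = 55.77, so M₂ = 10 × 55.77 = 557.7 billion.
ΔM = M₂ − M₁ = 557.7 − 273.2946 = 284.4054 billion.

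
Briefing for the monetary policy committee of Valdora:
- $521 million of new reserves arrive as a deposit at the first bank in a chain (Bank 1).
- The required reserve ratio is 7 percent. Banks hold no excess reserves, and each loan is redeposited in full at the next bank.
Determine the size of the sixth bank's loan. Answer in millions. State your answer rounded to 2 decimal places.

$337.08 million

Each bank lends a fraction (1 − rr) = 0.9300 of the deposit it receives, so Bank 6 receives 521·0.9300^5 and lends 521·0.9300^6 ≈ 337.0819 million.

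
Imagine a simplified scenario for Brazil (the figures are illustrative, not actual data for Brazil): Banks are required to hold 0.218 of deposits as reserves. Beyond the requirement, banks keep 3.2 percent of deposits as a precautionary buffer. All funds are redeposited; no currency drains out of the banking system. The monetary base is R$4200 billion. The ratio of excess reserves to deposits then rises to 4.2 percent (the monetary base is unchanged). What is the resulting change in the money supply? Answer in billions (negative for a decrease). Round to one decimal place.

-646.2 billion

Initially m₁ = 1 / (0.218 + 0.032) = 4, so M₁ = 4 × 4200 = 16800 billion.
After the change m₂ = 1 / (0.218 + 0.042) ≈ 3.846154, so M₂ = 3.846154 × 4200 = 16153.8468 billion.
ΔM = M₂ − M₁ = 16153.8468 − 16800 = -646.1532 billion.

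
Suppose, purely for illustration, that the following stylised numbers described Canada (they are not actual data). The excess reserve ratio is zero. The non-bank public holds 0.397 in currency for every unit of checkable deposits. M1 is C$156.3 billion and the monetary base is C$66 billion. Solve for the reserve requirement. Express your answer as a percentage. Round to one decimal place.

Using m = M/MB = 156.3/66 ≈ 2.368182. Since m = (1 + c)/(c + rr + e), the denominator satisfies c + rr + e = (1 + c)/m = (1 + 0.397) / 2.368182 ≈ 0.589904.
With c = 0.397 and e = 0, the reserve requirement is 0.589904 − 0.397 − 0 = 0.192904.

19.3%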